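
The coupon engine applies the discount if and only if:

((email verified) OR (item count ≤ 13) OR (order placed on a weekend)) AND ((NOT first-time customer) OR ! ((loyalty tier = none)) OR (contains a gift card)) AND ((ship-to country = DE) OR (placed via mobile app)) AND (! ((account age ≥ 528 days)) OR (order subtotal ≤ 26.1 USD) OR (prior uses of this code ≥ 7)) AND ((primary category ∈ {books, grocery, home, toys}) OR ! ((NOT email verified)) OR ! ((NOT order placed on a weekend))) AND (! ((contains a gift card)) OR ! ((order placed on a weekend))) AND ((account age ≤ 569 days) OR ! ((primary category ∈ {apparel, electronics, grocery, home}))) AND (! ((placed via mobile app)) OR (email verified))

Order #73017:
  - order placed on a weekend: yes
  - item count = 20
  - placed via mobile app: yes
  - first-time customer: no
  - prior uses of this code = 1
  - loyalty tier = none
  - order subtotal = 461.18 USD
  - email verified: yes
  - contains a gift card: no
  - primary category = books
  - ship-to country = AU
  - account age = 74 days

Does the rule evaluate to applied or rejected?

Atomic conditions:
  email verified: yes → true
  item count ≤ 13: 20 ≤ 13 is false
  order placed on a weekend: yes → true
  NOT first-time customer: no → true
  loyalty tier = none: none == none is true
  contains a gift card: no → false
  ship-to country = DE: AU == DE is false
  placed via mobile app: yes → true
  account age ≥ 528 days: 74 ≥ 528 is false
  order subtotal ≤ 26.1 USD: 461.18 ≤ 26.1 is false
  prior uses of this code ≥ 7: 1 ≥ 7 is false
  primary category ∈ {books, grocery, home, toys}: books is in the set → true
  NOT email verified: yes → false
  NOT order placed on a weekend: yes → false
  account age ≤ 569 days: 74 ≤ 569 is true
  primary category ∈ {apparel, electronics, grocery, home}: books is not in the set → false
Combine:
[1] true OR false OR true = true
[2.2] NOT true = false
[2] true OR false OR false = true
[3] false OR true = true
[4.1] NOT false = true
[4] true OR false OR false = true
[5.2] NOT false = true
[5.3] NOT false = true
[5] true OR true OR true = true
[6.1] NOT false = true
[6.2] NOT true = false
[6] true OR false = true
[7.2] NOT false = true
[7] true OR true = true
[8.1] NOT true = false
[8] false OR true = true
[root] true AND true AND true AND true AND true AND true AND true AND true = true
Overall: true → applied

Applied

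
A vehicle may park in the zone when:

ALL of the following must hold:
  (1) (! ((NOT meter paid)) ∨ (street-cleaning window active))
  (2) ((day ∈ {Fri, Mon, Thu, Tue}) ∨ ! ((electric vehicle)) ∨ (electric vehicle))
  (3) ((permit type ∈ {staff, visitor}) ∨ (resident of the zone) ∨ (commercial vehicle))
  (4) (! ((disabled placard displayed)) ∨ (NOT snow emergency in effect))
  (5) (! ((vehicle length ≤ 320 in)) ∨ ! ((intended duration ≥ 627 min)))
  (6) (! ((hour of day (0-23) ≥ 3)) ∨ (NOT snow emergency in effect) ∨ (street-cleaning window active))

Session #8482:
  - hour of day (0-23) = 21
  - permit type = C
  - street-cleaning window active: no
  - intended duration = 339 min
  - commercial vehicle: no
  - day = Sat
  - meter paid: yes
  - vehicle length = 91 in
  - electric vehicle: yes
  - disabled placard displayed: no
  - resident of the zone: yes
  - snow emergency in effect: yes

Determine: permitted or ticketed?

Atomic conditions:
  NOT meter paid: yes → false
  street-cleaning window active: no → false
  day ∈ {Fri, Mon, Thu, Tue}: Sat is not in the set → false
  electric vehicle: yes → true
  permit type ∈ {staff, visitor}: C is not in the set → false
  resident of the zone: yes → true
  commercial vehicle: no → false
  disabled placard displayed: no → false
  NOT snow emergency in effect: yes → false
  vehicle length ≤ 320 in: 91 ≤ 320 is true
  intended duration ≥ 627 min: 339 ≥ 627 is false
  hour of day (0-23) ≥ 3: 21 ≥ 3 is true
Combine:
[1.1] NOT false = true
[1] true OR false = true
[2.2] NOT true = false
[2] false OR false OR true = true
[3] false OR true OR false = true
[4.1] NOT false = true
[4] true OR false = true
[5.1] NOT true = false
[5.2] NOT false = true
[5] false OR true = true
[6.1] NOT true = false
[6] false OR false OR false = false
[root] true AND true AND true AND true AND true AND false = false
Overall: false → ticketed

Ticketed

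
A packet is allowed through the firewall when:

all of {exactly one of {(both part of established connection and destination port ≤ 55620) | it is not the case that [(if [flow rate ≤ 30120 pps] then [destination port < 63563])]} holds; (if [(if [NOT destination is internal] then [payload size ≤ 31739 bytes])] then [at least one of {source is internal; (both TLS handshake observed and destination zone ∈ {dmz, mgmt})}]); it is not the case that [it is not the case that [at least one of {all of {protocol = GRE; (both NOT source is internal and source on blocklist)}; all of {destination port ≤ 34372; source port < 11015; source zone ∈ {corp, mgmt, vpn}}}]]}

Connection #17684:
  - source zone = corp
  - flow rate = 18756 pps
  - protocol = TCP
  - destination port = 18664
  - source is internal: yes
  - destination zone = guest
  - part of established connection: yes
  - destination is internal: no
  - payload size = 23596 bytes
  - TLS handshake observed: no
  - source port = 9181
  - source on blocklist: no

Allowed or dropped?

Atomic conditions:
  part of established connection: yes → true
  destination port ≤ 55620: 18664 ≤ 55620 is true
  flow rate ≤ 30120 pps: 18756 ≤ 30120 is true
  destination port < 63563: 18664 < 63563 is true
  NOT destination is internal: no → true
  payload size ≤ 31739 bytes: 23596 ≤ 31739 is true
  source is internal: yes → true
  TLS handshake observed: no → false
  destination zone ∈ {dmz, mgmt}: guest is not in the set → false
  protocol = GRE: TCP == GRE is false
  NOT source is internal: yes → false
  source on blocklist: no → false
  destination port ≤ 34372: 18664 ≤ 34372 is true
  source port < 11015: 9181 < 11015 is true
  source zone ∈ {corp, mgmt, vpn}: corp is in the set → true
Combine:
[1.1] true AND true = true
[1.2.1] true → true = true
[1.2] NOT true = false
[1] exactly-one(true, false) = true
[2.1] true → true = true
[2.2.2] false AND false = false
[2.2] true OR false = true
[2] true → true = true
[3.1.1.1.2] false AND false = false
[3.1.1.1] false AND false = false
[3.1.1.2] true AND true AND true = true
[3.1.1] false OR true = true
[3.1] NOT true = false
[3] NOT false = true
[root] true AND true AND true = true
Overall: true → allowed

Allowed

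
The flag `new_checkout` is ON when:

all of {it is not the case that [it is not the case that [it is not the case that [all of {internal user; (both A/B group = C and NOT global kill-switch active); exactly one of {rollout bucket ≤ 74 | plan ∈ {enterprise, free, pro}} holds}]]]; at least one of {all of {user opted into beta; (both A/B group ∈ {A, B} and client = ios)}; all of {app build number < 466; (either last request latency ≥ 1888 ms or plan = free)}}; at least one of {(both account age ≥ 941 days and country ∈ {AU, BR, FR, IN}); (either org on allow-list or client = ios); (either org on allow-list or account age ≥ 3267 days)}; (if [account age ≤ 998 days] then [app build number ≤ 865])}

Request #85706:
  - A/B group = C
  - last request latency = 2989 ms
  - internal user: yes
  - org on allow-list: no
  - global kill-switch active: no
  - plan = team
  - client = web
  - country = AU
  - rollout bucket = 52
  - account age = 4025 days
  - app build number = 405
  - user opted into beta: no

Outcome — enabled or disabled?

Disabled

Atomic conditions:
  internal user: yes → true
  A/B group = C: C == C is true
  NOT global kill-switch active: no → true
  rollout bucket ≤ 74: 52 ≤ 74 is true
  plan ∈ {enterprise, free, pro}: team is not in the set → false
  user opted into beta: no → false
  A/B group ∈ {A, B}: C is not in the set → false
  client = ios: web == ios is false
  app build number < 466: 405 < 466 is true
  last request latency ≥ 1888 ms: 2989 ≥ 1888 is true
  plan = free: team == free is false
  account age ≥ 941 days: 4025 ≥ 941 is true
  country ∈ {AU, BR, FR, IN}: AU is in the set → true
  org on allow-list: no → false
  account age ≥ 3267 days: 4025 ≥ 3267 is true
  account age ≤ 998 days: 4025 ≤ 998 is false
  app build number ≤ 865: 405 ≤ 865 is true
Combine:
[1.1.1.1.2] true AND true = true
[1.1.1.1.3] exactly-one(true, false) = true
[1.1.1.1] true AND true AND true = true
[1.1.1] NOT true = false
[1.1] NOT false = true
[1] NOT true = false
[2.1.2] false AND false = false
[2.1] false AND false = false
[2.2.2] true OR false = true
[2.2] true AND true = true
[2] false OR true = true
[3.1] true AND true = true
[3.2] false OR false = false
[3.3] false OR true = true
[3] true OR false OR true = true
[4] false → true (antecedent false ⇒ implication holds) = true
[root] false AND true AND true AND true = false
Overall: false → disabled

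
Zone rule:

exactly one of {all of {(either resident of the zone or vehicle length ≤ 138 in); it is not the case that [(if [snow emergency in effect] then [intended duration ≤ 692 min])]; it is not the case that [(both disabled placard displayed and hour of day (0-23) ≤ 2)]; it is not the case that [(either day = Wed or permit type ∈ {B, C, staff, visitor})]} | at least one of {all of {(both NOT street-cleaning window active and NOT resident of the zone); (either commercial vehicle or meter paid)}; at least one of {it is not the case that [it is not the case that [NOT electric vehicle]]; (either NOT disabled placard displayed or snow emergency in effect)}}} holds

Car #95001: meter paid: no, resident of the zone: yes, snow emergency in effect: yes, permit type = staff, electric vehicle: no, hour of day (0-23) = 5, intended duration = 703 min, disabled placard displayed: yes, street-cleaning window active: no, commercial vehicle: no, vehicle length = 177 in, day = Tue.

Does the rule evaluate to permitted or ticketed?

Atomic conditions:
  resident of the zone: yes → true
  vehicle length ≤ 138 in: 177 ≤ 138 is false
  snow emergency in effect: yes → true
  intended duration ≤ 692 min: 703 ≤ 692 is false
  disabled placard displayed: yes → true
  hour of day (0-23) ≤ 2: 5 ≤ 2 is false
  day = Wed: Tue == Wed is false
  permit type ∈ {B, C, staff, visitor}: staff is in the set → true
  NOT street-cleaning window active: no → true
  NOT resident of the zone: yes → false
  commercial vehicle: no → false
  meter paid: no → false
  NOT electric vehicle: no → true
  NOT disabled placard displayed: yes → false
Combine:
[1.1] true OR false = true
[1.2.1] true → false = false
[1.2] NOT false = true
[1.3.1] true AND false = false
[1.3] NOT false = true
[1.4.1] false OR true = true
[1.4] NOT true = false
[1] true AND true AND true AND false = false
[2.1.1] true AND false = false
[2.1.2] false OR false = false
[2.1] false AND false = false
[2.2.1.1] NOT true = false
[2.2.1] NOT false = true
[2.2.2] false OR true = true
[2.2] true OR true = true
[2] false OR true = true
[root] exactly-one(false, true) = true
Overall: true → permitted

Permitted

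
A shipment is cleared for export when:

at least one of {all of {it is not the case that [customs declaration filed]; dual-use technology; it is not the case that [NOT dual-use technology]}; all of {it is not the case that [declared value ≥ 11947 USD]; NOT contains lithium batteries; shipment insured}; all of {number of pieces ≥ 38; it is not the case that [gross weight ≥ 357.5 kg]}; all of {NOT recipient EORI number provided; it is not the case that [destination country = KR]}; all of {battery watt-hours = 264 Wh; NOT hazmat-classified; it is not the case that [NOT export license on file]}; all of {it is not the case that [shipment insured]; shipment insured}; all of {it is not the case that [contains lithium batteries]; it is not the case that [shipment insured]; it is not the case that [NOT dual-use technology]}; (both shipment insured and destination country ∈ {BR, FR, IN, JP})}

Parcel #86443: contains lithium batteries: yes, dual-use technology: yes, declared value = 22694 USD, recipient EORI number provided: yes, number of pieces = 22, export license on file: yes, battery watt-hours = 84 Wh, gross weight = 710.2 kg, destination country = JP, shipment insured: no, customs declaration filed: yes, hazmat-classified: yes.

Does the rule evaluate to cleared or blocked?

Atomic conditions:
  customs declaration filed: yes → true
  dual-use technology: yes → true
  NOT dual-use technology: yes → false
  declared value ≥ 11947 USD: 22694 ≥ 11947 is true
  NOT contains lithium batteries: yes → false
  shipment insured: no → false
  number of pieces ≥ 38: 22 ≥ 38 is false
  gross weight ≥ 357.5 kg: 710.2 ≥ 357.5 is true
  NOT recipient EORI number provided: yes → false
  destination country = KR: JP == KR is false
  battery watt-hours = 264 Wh: 84 == 264 is false
  NOT hazmat-classified: yes → false
  NOT export license on file: yes → false
  contains lithium batteries: yes → true
  destination country ∈ {BR, FR, IN, JP}: JP is in the set → true
Combine:
[1.1] NOT true = false
[1.3] NOT false = true
[1] false AND true AND true = false
[2.1] NOT true = false
[2] false AND false AND false = false
[3.2] NOT true = false
[3] false AND false = false
[4.2] NOT false = true
[4] false AND true = false
[5.3] NOT false = true
[5] false AND false AND true = false
[6.1] NOT false = true
[6] true AND false = false
[7.1] NOT true = false
[7.2] NOT false = true
[7.3] NOT false = true
[7] false AND true AND true = false
[8] false AND true = false
[root] false OR false OR false OR false OR false OR false OR false OR false = false
Overall: false → blocked

Blocked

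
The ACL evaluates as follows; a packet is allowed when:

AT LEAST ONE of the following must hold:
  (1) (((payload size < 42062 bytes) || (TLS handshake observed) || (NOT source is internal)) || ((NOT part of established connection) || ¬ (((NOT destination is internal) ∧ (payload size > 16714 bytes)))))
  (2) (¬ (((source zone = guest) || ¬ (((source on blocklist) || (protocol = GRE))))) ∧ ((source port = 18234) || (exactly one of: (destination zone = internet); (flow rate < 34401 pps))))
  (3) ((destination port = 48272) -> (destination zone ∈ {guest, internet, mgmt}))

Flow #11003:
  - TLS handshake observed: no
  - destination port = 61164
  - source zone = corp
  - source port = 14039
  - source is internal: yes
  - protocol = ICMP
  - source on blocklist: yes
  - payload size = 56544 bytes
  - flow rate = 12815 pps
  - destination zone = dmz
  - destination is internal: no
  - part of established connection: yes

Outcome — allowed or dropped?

Allowed

Atomic conditions:
  payload size < 42062 bytes: 56544 < 42062 is false
  TLS handshake observed: no → false
  NOT source is internal: yes → false
  NOT part of established connection: yes → false
  NOT destination is internal: no → true
  payload size > 16714 bytes: 56544 > 16714 is true
  source zone = guest: corp == guest is false
  source on blocklist: yes → true
  protocol = GRE: ICMP == GRE is false
  source port = 18234: 14039 == 18234 is false
  destination zone = internet: dmz == internet is false
  flow rate < 34401 pps: 12815 < 34401 is true
  destination port = 48272: 61164 == 48272 is false
  destination zone ∈ {guest, internet, mgmt}: dmz is not in the set → false
Combine:
[1.1] false OR false OR false = false
[1.2.2.1] true AND true = true
[1.2.2] NOT true = false
[1.2] false OR false = false
[1] false OR false = false
[2.1.1.2.1] true OR false = true
[2.1.1.2] NOT true = false
[2.1.1] false OR false = false
[2.1] NOT false = true
[2.2.2] exactly-one(false, true) = true
[2.2] false OR true = true
[2] true AND true = true
[3] false → false (antecedent false ⇒ implication holds) = true
[root] false OR true OR true = true
Overall: true → allowed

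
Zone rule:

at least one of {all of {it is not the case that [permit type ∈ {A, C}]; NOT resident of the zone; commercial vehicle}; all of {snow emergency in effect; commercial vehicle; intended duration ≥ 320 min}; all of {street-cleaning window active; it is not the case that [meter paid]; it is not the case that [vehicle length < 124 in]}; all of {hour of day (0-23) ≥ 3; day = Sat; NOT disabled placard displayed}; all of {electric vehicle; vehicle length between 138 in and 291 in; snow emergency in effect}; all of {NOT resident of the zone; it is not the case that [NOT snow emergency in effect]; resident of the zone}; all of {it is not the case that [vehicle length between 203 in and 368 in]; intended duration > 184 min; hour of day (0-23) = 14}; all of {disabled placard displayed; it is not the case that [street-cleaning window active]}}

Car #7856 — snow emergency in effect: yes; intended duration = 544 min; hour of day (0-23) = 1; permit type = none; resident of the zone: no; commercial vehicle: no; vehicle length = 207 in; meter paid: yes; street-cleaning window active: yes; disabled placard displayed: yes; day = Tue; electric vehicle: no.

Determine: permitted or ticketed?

Atomic conditions:
  permit type ∈ {A, C}: none is not in the set → false
  NOT resident of the zone: no → true
  commercial vehicle: no → false
  snow emergency in effect: yes → true
  intended duration ≥ 320 min: 544 ≥ 320 is true
  street-cleaning window active: yes → true
  meter paid: yes → true
  vehicle length < 124 in: 207 < 124 is false
  hour of day (0-23) ≥ 3: 1 ≥ 3 is false
  day = Sat: Tue == Sat is false
  NOT disabled placard displayed: yes → false
  electric vehicle: no → false
  vehicle length between 138 in and 291 in: 207 in [138, 291] is true
  NOT snow emergency in effect: yes → false
  resident of the zone: no → false
  vehicle length between 203 in and 368 in: 207 in [203, 368] is true
  intended duration > 184 min: 544 > 184 is true
  hour of day (0-23) = 14: 1 == 14 is false
  disabled placard displayed: yes → true
Combine:
[1.1] NOT false = true
[1] true AND true AND false = false
[2] true AND false AND true = false
[3.2] NOT true = false
[3.3] NOT false = true
[3] true AND false AND true = false
[4] false AND false AND false = false
[5] false AND true AND true = false
[6.2] NOT false = true
[6] true AND true AND false = false
[7.1] NOT true = false
[7] false AND true AND false = false
[8.2] NOT true = false
[8] true AND false = false
[root] false OR false OR false OR false OR false OR false OR false OR false = false
Overall: false → ticketed

Ticketed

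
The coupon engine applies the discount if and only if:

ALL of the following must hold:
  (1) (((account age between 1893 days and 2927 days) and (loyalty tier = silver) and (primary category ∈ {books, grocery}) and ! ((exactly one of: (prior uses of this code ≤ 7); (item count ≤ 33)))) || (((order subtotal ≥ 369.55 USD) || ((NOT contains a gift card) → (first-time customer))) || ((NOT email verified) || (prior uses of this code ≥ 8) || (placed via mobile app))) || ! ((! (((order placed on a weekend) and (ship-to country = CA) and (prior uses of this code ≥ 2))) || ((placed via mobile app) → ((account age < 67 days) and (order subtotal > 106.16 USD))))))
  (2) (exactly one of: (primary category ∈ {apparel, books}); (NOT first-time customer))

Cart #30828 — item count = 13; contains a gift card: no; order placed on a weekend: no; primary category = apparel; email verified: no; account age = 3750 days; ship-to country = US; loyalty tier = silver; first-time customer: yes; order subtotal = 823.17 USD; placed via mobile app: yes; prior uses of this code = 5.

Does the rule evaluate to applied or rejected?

Applied

Atomic conditions:
  account age between 1893 days and 2927 days: 3750 in [1893, 2927] is false
  loyalty tier = silver: silver == silver is true
  primary category ∈ {books, grocery}: apparel is not in the set → false
  prior uses of this code ≤ 7: 5 ≤ 7 is true
  item count ≤ 33: 13 ≤ 33 is true
  order subtotal ≥ 369.55 USD: 823.17 ≥ 369.55 is true
  NOT contains a gift card: no → true
  first-time customer: yes → true
  NOT email verified: no → true
  prior uses of this code ≥ 8: 5 ≥ 8 is false
  placed via mobile app: yes → true
  order placed on a weekend: no → false
  ship-to country = CA: US == CA is false
  prior uses of this code ≥ 2: 5 ≥ 2 is true
  account age < 67 days: 3750 < 67 is false
  order subtotal > 106.16 USD: 823.17 > 106.16 is true
  primary category ∈ {apparel, books}: apparel is in the set → true
  NOT first-time customer: yes → false
Combine:
[1.1.4.1] exactly-one(true, true) = false
[1.1.4] NOT false = true
[1.1] false AND true AND false AND true = false
[1.2.1.2] true → true = true
[1.2.1] true OR true = true
[1.2.2] true OR false OR true = true
[1.2] true OR true = true
[1.3.1.1.1] false AND false AND true = false
[1.3.1.1] NOT false = true
[1.3.1.2.2] false AND true = false
[1.3.1.2] true → false = false
[1.3.1] true OR false = true
[1.3] NOT true = false
[1] false OR true OR false = true
[2] exactly-one(true, false) = true
[root] true AND true = true
Overall: true → applied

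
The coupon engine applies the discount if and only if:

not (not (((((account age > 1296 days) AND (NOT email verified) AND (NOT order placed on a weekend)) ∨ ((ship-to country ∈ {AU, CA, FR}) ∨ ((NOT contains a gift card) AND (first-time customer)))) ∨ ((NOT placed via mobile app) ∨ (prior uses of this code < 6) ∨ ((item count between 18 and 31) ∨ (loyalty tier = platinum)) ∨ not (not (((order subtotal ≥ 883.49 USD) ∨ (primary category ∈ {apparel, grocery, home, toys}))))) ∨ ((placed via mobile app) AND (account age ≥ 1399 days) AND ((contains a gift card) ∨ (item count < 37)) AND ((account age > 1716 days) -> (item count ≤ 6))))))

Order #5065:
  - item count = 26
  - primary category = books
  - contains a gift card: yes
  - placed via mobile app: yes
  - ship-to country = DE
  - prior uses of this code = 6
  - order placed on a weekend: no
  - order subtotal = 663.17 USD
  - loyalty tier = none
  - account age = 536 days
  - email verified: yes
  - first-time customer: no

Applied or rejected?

Applied

Atomic conditions:
  account age > 1296 days: 536 > 1296 is false
  NOT email verified: yes → false
  NOT order placed on a weekend: no → true
  ship-to country ∈ {AU, CA, FR}: DE is not in the set → false
  NOT contains a gift card: yes → false
  first-time customer: no → false
  NOT placed via mobile app: yes → false
  prior uses of this code < 6: 6 < 6 is false
  item count between 18 and 31: 26 in [18, 31] is true
  loyalty tier = platinum: none == platinum is false
  order subtotal ≥ 883.49 USD: 663.17 ≥ 883.49 is false
  primary category ∈ {apparel, grocery, home, toys}: books is not in the set → false
  placed via mobile app: yes → true
  account age ≥ 1399 days: 536 ≥ 1399 is false
  contains a gift card: yes → true
  item count < 37: 26 < 37 is true
  account age > 1716 days: 536 > 1716 is false
  item count ≤ 6: 26 ≤ 6 is false
Combine:
[1.1.1.1] false AND false AND true = false
[1.1.1.2.2] false AND false = false
[1.1.1.2] false OR false = false
[1.1.1] false OR false = false
[1.1.2.3] true OR false = true
[1.1.2.4.1.1] false OR false = false
[1.1.2.4.1] NOT false = true
[1.1.2.4] NOT true = false
[1.1.2] false OR false OR true OR false = true
[1.1.3.3] true OR true = true
[1.1.3.4] false → false (antecedent false ⇒ implication holds) = true
[1.1.3] true AND false AND true AND true = false
[1.1] false OR true OR false = true
[1] NOT true = false
[root] NOT false = true
Overall: true → applied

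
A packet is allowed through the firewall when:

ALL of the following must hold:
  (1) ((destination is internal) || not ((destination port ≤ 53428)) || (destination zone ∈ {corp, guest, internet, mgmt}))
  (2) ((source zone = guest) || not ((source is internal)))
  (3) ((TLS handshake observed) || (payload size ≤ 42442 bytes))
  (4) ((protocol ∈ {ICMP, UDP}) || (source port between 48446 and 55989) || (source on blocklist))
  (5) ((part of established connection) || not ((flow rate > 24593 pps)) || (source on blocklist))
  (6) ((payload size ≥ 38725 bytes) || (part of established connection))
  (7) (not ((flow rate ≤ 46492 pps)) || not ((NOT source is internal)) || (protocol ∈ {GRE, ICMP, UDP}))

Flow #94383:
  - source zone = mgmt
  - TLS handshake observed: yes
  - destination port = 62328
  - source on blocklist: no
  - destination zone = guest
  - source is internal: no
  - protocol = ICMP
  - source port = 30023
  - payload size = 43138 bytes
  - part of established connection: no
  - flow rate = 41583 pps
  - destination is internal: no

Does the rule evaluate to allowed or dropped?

Atomic conditions:
  destination is internal: no → false
  destination port ≤ 53428: 62328 ≤ 53428 is false
  destination zone ∈ {corp, guest, internet, mgmt}: guest is in the set → true
  source zone = guest: mgmt == guest is false
  source is internal: no → false
  TLS handshake observed: yes → true
  payload size ≤ 42442 bytes: 43138 ≤ 42442 is false
  protocol ∈ {ICMP, UDP}: ICMP is in the set → true
  source port between 48446 and 55989: 30023 in [48446, 55989] is false
  source on blocklist: no → false
  part of established connection: no → false
  flow rate > 24593 pps: 41583 > 24593 is true
  payload size ≥ 38725 bytes: 43138 ≥ 38725 is true
  flow rate ≤ 46492 pps: 41583 ≤ 46492 is true
  NOT source is internal: no → true
  protocol ∈ {GRE, ICMP, UDP}: ICMP is in the set → true
Combine:
[1.2] NOT false = true
[1] false OR true OR true = true
[2.2] NOT false = true
[2] false OR true = true
[3] true OR false = true
[4] true OR false OR false = true
[5.2] NOT true = false
[5] false OR false OR false = false
[6] true OR false = true
[7.1] NOT true = false
[7.2] NOT true = false
[7] false OR false OR true = true
[root] true AND true AND true AND true AND false AND true AND true = false
Overall: false → dropped

Dropped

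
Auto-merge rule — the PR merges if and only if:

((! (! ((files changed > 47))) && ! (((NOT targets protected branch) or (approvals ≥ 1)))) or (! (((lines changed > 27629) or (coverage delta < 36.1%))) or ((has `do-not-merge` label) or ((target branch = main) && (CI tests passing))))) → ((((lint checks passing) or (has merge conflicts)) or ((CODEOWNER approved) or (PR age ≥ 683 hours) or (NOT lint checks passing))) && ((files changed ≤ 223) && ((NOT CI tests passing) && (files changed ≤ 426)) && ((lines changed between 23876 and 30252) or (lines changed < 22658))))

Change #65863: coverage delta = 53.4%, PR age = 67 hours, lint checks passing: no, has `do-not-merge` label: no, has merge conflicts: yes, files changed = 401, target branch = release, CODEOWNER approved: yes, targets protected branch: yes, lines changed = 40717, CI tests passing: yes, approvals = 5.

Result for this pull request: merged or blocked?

Atomic conditions:
  files changed > 47: 401 > 47 is true
  NOT targets protected branch: yes → false
  approvals ≥ 1: 5 ≥ 1 is true
  lines changed > 27629: 40717 > 27629 is true
  coverage delta < 36.1%: 53.4 < 36.1 is false
  has `do-not-merge` label: no → false
  target branch = main: release == main is false
  CI tests passing: yes → true
  lint checks passing: no → false
  has merge conflicts: yes → true
  CODEOWNER approved: yes → true
  PR age ≥ 683 hours: 67 ≥ 683 is false
  NOT lint checks passing: no → true
  files changed ≤ 223: 401 ≤ 223 is false
  NOT CI tests passing: yes → false
  files changed ≤ 426: 401 ≤ 426 is true
  lines changed between 23876 and 30252: 40717 in [23876, 30252] is false
  lines changed < 22658: 40717 < 22658 is false
Combine:
[1.1.1.1] NOT true = false
[1.1.1] NOT false = true
[1.1.2.1] false OR true = true
[1.1.2] NOT true = false
[1.1] true AND false = false
[1.2.1.1] true OR false = true
[1.2.1] NOT true = false
[1.2.2.2] false AND true = false
[1.2.2] false OR false = false
[1.2] false OR false = false
[1] false OR false = false
[2.1.1] false OR true = true
[2.1.2] true OR false OR true = true
[2.1] true OR true = true
[2.2.2] false AND true = false
[2.2.3] false OR false = false
[2.2] false AND false AND false = false
[2] true AND false = false
[root] false → false (antecedent false ⇒ implication holds) = true
Overall: true → merged

Merged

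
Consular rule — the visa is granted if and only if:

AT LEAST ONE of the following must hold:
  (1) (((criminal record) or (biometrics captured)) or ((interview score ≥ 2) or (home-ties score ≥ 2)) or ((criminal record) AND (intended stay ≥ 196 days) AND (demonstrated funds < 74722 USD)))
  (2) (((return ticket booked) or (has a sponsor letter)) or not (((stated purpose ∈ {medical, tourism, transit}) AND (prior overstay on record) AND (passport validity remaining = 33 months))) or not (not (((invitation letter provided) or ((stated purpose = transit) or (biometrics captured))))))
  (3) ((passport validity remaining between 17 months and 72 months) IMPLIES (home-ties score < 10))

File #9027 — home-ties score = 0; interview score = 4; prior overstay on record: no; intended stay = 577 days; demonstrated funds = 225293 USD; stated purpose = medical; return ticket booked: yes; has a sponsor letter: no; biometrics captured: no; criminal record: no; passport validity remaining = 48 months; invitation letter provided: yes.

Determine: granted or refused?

Atomic conditions:
  criminal record: no → false
  biometrics captured: no → false
  interview score ≥ 2: 4 ≥ 2 is true
  home-ties score ≥ 2: 0 ≥ 2 is false
  intended stay ≥ 196 days: 577 ≥ 196 is true
  demonstrated funds < 74722 USD: 225293 < 74722 is false
  return ticket booked: yes → true
  has a sponsor letter: no → false
  stated purpose ∈ {medical, tourism, transit}: medical is in the set → true
  prior overstay on record: no → false
  passport validity remaining = 33 months: 48 == 33 is false
  invitation letter provided: yes → true
  stated purpose = transit: medical == transit is false
  passport validity remaining between 17 months and 72 months: 48 in [17, 72] is true
  home-ties score < 10: 0 < 10 is true
Combine:
[1.1] false OR false = false
[1.2] true OR false = true
[1.3] false AND true AND false = false
[1] false OR true OR false = true
[2.1] true OR false = true
[2.2.1] true AND false AND false = false
[2.2] NOT false = true
[2.3.1.1.2] false OR false = false
[2.3.1.1] true OR false = true
[2.3.1] NOT true = false
[2.3] NOT false = true
[2] true OR true OR true = true
[3] true → true = true
[root] true OR true OR true = true
Overall: true → granted

Granted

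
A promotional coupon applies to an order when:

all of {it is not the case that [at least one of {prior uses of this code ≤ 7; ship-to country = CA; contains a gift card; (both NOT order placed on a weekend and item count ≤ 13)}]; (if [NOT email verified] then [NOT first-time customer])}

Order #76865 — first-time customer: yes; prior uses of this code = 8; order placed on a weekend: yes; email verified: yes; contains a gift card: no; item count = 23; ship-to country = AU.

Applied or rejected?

Atomic conditions:
  prior uses of this code ≤ 7: 8 ≤ 7 is false
  ship-to country = CA: AU == CA is false
  contains a gift card: no → false
  NOT order placed on a weekend: yes → false
  item count ≤ 13: 23 ≤ 13 is false
  NOT email verified: yes → false
  NOT first-time customer: yes → false
Combine:
[1.1.4] false AND false = false
[1.1] false OR false OR false OR false = false
[1] NOT false = true
[2] false → false (antecedent false ⇒ implication holds) = true
[root] true AND true = true
Overall: true → applied

Applied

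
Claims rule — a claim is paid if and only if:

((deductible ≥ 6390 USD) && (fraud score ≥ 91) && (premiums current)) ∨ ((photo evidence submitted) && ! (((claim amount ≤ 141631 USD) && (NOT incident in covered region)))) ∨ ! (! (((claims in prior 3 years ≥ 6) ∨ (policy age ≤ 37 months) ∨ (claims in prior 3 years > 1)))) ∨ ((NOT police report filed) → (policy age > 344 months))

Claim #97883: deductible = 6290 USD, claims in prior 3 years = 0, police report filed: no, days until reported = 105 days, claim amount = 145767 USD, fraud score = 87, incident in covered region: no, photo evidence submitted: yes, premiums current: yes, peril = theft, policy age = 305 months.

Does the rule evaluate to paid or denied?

Paid

Atomic conditions:
  deductible ≥ 6390 USD: 6290 ≥ 6390 is false
  fraud score ≥ 91: 87 ≥ 91 is false
  premiums current: yes → true
  photo evidence submitted: yes → true
  claim amount ≤ 141631 USD: 145767 ≤ 141631 is false
  NOT incident in covered region: no → true
  claims in prior 3 years ≥ 6: 0 ≥ 6 is false
  policy age ≤ 37 months: 305 ≤ 37 is false
  claims in prior 3 years > 1: 0 > 1 is false
  NOT police report filed: no → true
  policy age > 344 months: 305 > 344 is false
Combine:
[1] false AND false AND true = false
[2.2.1] false AND true = false
[2.2] NOT false = true
[2] true AND true = true
[3.1.1] false OR false OR false = false
[3.1] NOT false = true
[3] NOT true = false
[4] true → false = false
[root] false OR true OR false OR false = true
Overall: true → paid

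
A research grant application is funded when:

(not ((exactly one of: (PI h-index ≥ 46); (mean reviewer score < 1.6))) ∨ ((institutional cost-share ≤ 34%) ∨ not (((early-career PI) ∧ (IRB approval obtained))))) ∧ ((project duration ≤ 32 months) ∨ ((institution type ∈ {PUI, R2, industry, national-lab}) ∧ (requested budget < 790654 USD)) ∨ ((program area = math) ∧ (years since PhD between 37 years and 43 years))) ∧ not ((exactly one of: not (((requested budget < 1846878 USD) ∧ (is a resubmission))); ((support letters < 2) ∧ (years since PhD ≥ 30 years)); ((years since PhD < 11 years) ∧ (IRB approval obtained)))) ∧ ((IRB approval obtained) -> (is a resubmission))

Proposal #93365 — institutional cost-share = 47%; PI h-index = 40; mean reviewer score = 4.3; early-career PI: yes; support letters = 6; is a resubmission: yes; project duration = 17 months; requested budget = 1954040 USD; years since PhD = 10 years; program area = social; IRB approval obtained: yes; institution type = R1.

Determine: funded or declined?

Funded

Atomic conditions:
  PI h-index ≥ 46: 40 ≥ 46 is false
  mean reviewer score < 1.6: 4.3 < 1.6 is false
  institutional cost-share ≤ 34%: 47 ≤ 34 is false
  early-career PI: yes → true
  IRB approval obtained: yes → true
  project duration ≤ 32 months: 17 ≤ 32 is true
  institution type ∈ {PUI, R2, industry, national-lab}: R1 is not in the set → false
  requested budget < 790654 USD: 1954040 < 790654 is false
  program area = math: social == math is false
  years since PhD between 37 years and 43 years: 10 in [37, 43] is false
  requested budget < 1846878 USD: 1954040 < 1846878 is false
  is a resubmission: yes → true
  support letters < 2: 6 < 2 is false
  years since PhD ≥ 30 years: 10 ≥ 30 is false
  years since PhD < 11 years: 10 < 11 is true
Combine:
[1.1.1] exactly-one(false, false) = false
[1.1] NOT false = true
[1.2.2.1] true AND true = true
[1.2.2] NOT true = false
[1.2] false OR false = false
[1] true OR false = true
[2.2] false AND false = false
[2.3] false AND false = false
[2] true OR false OR false = true
[3.1.1.1] false AND true = false
[3.1.1] NOT false = true
[3.1.2] false AND false = false
[3.1.3] true AND true = true
[3.1] exactly-one(true, false, true) = false
[3] NOT false = true
[4] true → true = true
[root] true AND true AND true AND true = true
Overall: true → funded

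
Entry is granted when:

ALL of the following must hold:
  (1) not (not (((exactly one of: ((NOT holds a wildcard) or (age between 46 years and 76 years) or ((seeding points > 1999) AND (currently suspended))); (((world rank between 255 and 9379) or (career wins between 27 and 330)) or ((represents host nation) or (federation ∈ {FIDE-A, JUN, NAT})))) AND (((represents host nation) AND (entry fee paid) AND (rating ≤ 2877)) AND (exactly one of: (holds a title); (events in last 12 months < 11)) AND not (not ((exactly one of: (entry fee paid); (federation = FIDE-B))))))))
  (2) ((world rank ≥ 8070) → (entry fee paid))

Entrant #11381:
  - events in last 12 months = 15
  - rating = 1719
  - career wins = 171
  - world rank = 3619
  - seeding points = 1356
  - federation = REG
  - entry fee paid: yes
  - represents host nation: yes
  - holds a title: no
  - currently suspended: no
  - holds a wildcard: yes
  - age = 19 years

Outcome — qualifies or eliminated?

Eliminated

Atomic conditions:
  NOT holds a wildcard: yes → false
  age between 46 years and 76 years: 19 in [46, 76] is false
  seeding points > 1999: 1356 > 1999 is false
  currently suspended: no → false
  world rank between 255 and 9379: 3619 in [255, 9379] is true
  career wins between 27 and 330: 171 in [27, 330] is true
  represents host nation: yes → true
  federation ∈ {FIDE-A, JUN, NAT}: REG is not in the set → false
  entry fee paid: yes → true
  rating ≤ 2877: 1719 ≤ 2877 is true
  holds a title: no → false
  events in last 12 months < 11: 15 < 11 is false
  federation = FIDE-B: REG == FIDE-B is false
  world rank ≥ 8070: 3619 ≥ 8070 is false
Combine:
[1.1.1.1.1.3] false AND false = false
[1.1.1.1.1] false OR false OR false = false
[1.1.1.1.2.1] true OR true = true
[1.1.1.1.2.2] true OR false = true
[1.1.1.1.2] true OR true = true
[1.1.1.1] exactly-one(false, true) = true
[1.1.1.2.1] true AND true AND true = true
[1.1.1.2.2] exactly-one(false, false) = false
[1.1.1.2.3.1.1] exactly-one(true, false) = true
[1.1.1.2.3.1] NOT true = false
[1.1.1.2.3] NOT false = true
[1.1.1.2] true AND false AND true = false
[1.1.1] true AND false = false
[1.1] NOT false = true
[1] NOT true = false
[2] false → true (antecedent false ⇒ implication holds) = true
[root] false AND true = false
Overall: false → eliminated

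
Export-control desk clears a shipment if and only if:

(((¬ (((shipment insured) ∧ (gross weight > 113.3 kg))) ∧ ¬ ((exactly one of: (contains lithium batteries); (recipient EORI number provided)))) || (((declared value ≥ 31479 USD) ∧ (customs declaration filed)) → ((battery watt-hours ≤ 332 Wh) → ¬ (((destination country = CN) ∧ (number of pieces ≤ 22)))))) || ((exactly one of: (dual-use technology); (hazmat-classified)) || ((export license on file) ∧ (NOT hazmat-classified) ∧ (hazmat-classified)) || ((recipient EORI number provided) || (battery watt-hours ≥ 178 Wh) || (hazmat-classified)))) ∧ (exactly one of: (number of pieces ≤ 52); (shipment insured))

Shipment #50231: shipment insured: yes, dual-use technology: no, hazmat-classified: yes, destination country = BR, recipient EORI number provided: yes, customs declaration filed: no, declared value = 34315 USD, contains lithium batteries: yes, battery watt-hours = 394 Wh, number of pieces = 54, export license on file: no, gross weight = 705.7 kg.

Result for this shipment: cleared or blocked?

Atomic conditions:
  shipment insured: yes → true
  gross weight > 113.3 kg: 705.7 > 113.3 is true
  contains lithium batteries: yes → true
  recipient EORI number provided: yes → true
  declared value ≥ 31479 USD: 34315 ≥ 31479 is true
  customs declaration filed: no → false
  battery watt-hours ≤ 332 Wh: 394 ≤ 332 is false
  destination country = CN: BR == CN is false
  number of pieces ≤ 22: 54 ≤ 22 is false
  dual-use technology: no → false
  hazmat-classified: yes → true
  export license on file: no → false
  NOT hazmat-classified: yes → false
  battery watt-hours ≥ 178 Wh: 394 ≥ 178 is true
  number of pieces ≤ 52: 54 ≤ 52 is false
Combine:
[1.1.1.1.1] true AND true = true
[1.1.1.1] NOT true = false
[1.1.1.2.1] exactly-one(true, true) = false
[1.1.1.2] NOT false = true
[1.1.1] false AND true = false
[1.1.2.1] true AND false = false
[1.1.2.2.2.1] false AND false = false
[1.1.2.2.2] NOT false = true
[1.1.2.2] false → true (antecedent false ⇒ implication holds) = true
[1.1.2] false → true (antecedent false ⇒ implication holds) = true
[1.1] false OR true = true
[1.2.1] exactly-one(false, true) = true
[1.2.2] false AND false AND true = false
[1.2.3] true OR true OR true = true
[1.2] true OR false OR true = true
[1] true OR true = true
[2] exactly-one(false, true) = true
[root] true AND true = true
Overall: true → cleared

Cleared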